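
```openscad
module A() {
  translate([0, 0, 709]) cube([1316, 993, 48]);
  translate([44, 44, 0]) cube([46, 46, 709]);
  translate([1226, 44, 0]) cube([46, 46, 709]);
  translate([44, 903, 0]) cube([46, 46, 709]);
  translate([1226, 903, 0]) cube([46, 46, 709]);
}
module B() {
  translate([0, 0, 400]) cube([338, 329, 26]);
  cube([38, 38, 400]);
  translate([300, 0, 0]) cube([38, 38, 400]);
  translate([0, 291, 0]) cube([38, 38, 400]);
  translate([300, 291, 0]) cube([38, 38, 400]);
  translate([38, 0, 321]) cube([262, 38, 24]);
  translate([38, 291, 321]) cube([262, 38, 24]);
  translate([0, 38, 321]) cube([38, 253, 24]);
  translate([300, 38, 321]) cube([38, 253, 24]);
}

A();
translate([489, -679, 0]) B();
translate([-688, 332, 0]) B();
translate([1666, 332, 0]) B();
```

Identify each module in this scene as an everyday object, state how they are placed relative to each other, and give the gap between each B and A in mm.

A is a table. B is a stool. Three stools sit around the table at the −y, −x, +x sides. The gap between each stool and the table is 350 mm.

Each stool's nearest face is 350 mm from the table's bounding box.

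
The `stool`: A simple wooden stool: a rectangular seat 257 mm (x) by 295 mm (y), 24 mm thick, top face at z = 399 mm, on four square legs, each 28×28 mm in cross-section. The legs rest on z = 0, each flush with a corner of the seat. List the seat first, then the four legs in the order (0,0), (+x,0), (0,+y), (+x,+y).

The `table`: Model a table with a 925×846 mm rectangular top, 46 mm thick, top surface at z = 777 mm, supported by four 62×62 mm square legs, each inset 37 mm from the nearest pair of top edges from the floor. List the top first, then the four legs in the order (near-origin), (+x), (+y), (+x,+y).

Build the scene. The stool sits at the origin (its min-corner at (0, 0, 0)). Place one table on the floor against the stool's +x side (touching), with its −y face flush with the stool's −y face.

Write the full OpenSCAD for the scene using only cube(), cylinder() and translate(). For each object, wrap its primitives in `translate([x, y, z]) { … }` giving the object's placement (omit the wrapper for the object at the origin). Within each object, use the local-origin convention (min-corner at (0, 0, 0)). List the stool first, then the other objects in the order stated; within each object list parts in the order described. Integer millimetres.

translate([0, 0, 375]) cube([257, 295, 24]);
cube([28, 28, 375]);
translate([229, 0, 0]) cube([28, 28, 375]);
translate([0, 267, 0]) cube([28, 28, 375]);
translate([229, 267, 0]) cube([28, 28, 375]);
translate([257, 0, 0]) {
  translate([0, 0, 731]) cube([925, 846, 46]);
  translate([37, 37, 0]) cube([62, 62, 731]);
  translate([826, 37, 0]) cube([62, 62, 731]);
  translate([37, 747, 0]) cube([62, 62, 731]);
  translate([826, 747, 0]) cube([62, 62, 731]);
}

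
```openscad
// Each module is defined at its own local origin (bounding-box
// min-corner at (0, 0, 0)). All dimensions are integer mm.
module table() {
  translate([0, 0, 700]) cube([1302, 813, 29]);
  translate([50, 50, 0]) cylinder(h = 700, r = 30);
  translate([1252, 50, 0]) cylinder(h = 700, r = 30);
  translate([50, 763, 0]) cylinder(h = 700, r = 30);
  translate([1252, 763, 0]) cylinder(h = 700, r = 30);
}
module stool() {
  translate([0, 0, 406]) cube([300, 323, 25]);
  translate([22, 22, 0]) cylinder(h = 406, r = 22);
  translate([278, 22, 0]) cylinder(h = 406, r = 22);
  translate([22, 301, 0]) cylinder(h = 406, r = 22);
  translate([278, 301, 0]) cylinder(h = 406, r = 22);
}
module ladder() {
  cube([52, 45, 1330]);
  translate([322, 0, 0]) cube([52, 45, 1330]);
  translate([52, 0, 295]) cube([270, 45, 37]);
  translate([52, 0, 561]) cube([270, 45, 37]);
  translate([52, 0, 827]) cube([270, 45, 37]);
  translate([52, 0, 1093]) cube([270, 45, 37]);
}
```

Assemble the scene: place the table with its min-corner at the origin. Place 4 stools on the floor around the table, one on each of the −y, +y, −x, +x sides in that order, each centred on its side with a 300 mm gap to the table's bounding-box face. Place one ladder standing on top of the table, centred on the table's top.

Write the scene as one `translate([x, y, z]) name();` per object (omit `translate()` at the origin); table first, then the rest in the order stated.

table();
translate([501, -623, 0]) stool();
translate([501, 1113, 0]) stool();
translate([-600, 245, 0]) stool();
translate([1602, 245, 0]) stool();
translate([464, 384, 729]) ladder();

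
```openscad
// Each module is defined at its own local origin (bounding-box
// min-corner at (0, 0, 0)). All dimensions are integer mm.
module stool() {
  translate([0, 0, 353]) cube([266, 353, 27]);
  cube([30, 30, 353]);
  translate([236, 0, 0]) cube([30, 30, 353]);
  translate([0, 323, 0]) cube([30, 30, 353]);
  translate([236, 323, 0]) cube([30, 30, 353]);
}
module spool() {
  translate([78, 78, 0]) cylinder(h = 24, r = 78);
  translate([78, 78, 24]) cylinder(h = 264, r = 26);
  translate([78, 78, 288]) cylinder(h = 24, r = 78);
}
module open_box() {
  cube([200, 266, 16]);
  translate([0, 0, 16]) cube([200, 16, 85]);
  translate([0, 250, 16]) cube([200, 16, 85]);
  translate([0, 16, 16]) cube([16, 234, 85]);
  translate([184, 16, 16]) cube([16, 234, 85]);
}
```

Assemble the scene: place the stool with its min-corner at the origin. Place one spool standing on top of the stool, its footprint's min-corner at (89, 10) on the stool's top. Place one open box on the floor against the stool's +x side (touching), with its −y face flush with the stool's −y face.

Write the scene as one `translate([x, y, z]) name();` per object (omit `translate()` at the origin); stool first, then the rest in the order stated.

stool();
translate([89, 10, 380]) spool();
translate([266, 0, 0]) open_box();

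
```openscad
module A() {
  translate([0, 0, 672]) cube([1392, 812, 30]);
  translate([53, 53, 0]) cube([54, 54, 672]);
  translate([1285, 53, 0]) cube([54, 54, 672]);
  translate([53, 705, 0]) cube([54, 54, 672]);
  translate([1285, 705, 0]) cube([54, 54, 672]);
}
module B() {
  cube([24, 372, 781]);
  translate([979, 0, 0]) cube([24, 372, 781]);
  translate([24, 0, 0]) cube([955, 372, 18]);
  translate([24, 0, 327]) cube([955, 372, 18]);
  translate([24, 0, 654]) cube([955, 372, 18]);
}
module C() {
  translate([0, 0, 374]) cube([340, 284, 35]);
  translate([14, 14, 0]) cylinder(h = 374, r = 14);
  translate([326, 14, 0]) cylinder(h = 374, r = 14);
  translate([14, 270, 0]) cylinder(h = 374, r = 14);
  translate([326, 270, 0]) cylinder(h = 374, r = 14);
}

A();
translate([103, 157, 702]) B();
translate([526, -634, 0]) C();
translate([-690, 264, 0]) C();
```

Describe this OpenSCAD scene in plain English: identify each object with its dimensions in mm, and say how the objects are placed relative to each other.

A is a table: top 1392 mm (x) × 812 mm (y), 30 mm thick, upper face at z = 702 mm, on four 54×54 mm square legs, each inset 53 mm from the nearest pair of top edges, running from z = 0 to the bottom of the top.

B is a bookshelf 1003 mm wide overall, 372 mm deep and 781 mm tall. The two sides are 24 mm thick vertical panels. 3 horizontal shelves of 18 mm thickness span between the inner faces of the sides; the lowest shelf sits on the floor and shelves are stacked with a clear vertical gap of 309 mm between each pair.

C is a four-legged stool. The seat is a 340×284×35 mm slab whose top surface is at z = 409 mm; four round legs, each 28 mm in diameter, run from the floor (z = 0) to the underside of the seat, each leg's axis is inset half a diameter from the nearest pair of seat edges (so the leg's bounding box is flush with the corner).

The bookshelf is on top of the table. Two stools sit around the table at the −y, −x sides.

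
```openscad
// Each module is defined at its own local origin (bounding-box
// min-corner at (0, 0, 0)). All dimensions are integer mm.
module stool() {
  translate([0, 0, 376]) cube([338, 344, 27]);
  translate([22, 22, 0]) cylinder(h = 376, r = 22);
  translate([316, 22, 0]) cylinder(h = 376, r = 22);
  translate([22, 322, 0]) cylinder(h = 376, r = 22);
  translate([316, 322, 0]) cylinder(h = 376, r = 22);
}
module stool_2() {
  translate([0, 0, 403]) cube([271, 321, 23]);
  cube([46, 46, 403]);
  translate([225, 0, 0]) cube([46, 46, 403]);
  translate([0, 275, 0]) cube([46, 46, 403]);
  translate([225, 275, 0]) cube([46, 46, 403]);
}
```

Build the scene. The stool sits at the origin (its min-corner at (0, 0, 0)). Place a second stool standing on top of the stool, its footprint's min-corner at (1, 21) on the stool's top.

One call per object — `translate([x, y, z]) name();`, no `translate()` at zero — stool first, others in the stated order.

stool();
translate([1, 21, 403]) stool_2();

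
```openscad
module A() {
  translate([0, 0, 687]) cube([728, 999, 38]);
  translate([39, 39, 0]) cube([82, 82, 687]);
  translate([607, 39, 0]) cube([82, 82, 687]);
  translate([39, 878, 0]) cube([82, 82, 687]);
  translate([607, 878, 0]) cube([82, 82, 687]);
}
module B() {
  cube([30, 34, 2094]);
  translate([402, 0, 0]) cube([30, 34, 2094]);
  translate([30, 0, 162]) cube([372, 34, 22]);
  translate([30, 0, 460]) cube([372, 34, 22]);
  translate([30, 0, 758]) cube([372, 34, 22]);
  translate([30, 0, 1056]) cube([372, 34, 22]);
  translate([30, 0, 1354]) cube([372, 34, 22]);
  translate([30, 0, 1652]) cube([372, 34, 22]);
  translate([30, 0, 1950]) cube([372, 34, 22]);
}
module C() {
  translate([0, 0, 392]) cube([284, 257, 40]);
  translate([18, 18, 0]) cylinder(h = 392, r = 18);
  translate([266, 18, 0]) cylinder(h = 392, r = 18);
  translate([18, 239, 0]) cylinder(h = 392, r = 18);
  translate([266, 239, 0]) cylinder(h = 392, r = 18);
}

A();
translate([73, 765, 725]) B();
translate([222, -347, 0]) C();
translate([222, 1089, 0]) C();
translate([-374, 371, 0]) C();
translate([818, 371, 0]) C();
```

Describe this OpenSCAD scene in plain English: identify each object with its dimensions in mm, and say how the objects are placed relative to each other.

A is a table with a 728×999 mm rectangular top, 38 mm thick, top surface at z = 725 mm, supported by four 82×82 mm square legs, each inset 39 mm from the nearest pair of top edges, running from the floor.

B is a straight ladder. Two 30×34 mm vertical rails, 2094 mm tall, stand 432 mm apart (outside-to-outside) with their front faces coplanar on the −y side. 7 rungs, each 34 mm deep and 22 mm tall, span between the inner faces of the rails, front faces flush with the rails. The lowest rung's underside is at z = 162 mm and rungs are spaced 298 mm apart (underside to underside).

C is a four-legged stool. The seat is a 284×257×40 mm slab whose top surface is at z = 432 mm; four round legs, each 36 mm in diameter, run from the floor (z = 0) to the underside of the seat, each leg's axis is inset half a diameter from the nearest pair of seat edges (so the leg's bounding box is flush with the corner).

The ladder is on top of the table. Four stools sit around the table at the −y, +y, −x, +x sides.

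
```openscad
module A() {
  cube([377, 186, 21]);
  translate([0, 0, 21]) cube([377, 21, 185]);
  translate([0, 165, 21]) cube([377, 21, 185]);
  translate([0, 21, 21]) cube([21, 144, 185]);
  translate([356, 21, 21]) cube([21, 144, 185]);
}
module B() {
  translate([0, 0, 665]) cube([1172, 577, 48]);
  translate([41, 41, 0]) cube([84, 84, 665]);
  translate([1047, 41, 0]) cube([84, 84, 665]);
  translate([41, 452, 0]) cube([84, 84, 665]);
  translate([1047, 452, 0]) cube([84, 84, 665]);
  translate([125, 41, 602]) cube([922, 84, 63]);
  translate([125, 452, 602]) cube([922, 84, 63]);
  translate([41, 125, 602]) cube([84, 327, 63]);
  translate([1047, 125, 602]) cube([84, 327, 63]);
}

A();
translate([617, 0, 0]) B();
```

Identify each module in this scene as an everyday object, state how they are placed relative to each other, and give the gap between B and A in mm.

A is an open box. B is a table. The table is on the floor beside the open box on its +x side. The gap between the table and the open box is 240 mm.

The table's nearest face is 240 mm from the open box's +x face.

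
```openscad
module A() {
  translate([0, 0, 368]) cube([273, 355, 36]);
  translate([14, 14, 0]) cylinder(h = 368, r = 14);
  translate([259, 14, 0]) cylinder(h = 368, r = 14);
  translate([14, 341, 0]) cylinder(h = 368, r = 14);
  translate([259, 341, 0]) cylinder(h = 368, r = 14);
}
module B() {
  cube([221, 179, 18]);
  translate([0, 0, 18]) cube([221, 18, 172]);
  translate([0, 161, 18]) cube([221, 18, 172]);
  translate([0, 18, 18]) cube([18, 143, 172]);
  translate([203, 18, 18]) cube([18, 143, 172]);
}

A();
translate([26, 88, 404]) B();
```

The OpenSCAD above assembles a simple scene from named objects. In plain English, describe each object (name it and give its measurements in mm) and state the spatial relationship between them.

A is a four-legged stool. The seat is 273×355 mm, 36 mm thick, top at z = 404 mm. It stands on four round legs, each 28 mm in diameter, from z = 0 to the seat underside, each leg's axis is inset half a diameter from the nearest pair of seat edges (so the leg's bounding box is flush with the corner).

B is an open-topped rectangular box: outside dimensions 221×179×190 mm, with a uniform wall and base thickness of 18 mm. The base is a full 221×179 slab on the floor; four walls sit on top of the base. The front and back walls (the −y and +y sides) span the full width; the two side walls fit between them.

The open box is on top of the stool, centred.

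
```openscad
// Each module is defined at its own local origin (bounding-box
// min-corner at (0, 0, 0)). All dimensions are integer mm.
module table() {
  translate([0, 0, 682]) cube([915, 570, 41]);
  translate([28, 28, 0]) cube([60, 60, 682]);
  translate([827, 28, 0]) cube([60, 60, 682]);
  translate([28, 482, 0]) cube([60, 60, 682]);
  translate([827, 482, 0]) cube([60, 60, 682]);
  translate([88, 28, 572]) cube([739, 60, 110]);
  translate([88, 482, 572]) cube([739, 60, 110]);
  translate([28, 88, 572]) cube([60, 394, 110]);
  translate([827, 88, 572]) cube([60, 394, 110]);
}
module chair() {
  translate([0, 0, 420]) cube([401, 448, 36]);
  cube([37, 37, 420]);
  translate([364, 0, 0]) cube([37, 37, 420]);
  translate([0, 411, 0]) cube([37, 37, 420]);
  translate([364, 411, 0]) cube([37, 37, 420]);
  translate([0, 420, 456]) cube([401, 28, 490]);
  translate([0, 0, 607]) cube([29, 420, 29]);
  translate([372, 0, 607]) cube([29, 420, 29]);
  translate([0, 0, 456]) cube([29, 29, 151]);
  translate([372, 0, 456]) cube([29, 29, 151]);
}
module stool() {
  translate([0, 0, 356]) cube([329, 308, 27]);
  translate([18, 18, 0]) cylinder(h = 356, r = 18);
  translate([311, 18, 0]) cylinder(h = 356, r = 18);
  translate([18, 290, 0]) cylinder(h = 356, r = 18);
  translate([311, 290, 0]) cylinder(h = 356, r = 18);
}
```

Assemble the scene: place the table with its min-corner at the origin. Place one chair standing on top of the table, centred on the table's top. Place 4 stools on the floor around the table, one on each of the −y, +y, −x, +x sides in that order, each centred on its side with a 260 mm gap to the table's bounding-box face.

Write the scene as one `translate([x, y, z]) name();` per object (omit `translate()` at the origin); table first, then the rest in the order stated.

table();
translate([257, 61, 723]) chair();
translate([293, -568, 0]) stool();
translate([293, 830, 0]) stool();
translate([-589, 131, 0]) stool();
translate([1175, 131, 0]) stool();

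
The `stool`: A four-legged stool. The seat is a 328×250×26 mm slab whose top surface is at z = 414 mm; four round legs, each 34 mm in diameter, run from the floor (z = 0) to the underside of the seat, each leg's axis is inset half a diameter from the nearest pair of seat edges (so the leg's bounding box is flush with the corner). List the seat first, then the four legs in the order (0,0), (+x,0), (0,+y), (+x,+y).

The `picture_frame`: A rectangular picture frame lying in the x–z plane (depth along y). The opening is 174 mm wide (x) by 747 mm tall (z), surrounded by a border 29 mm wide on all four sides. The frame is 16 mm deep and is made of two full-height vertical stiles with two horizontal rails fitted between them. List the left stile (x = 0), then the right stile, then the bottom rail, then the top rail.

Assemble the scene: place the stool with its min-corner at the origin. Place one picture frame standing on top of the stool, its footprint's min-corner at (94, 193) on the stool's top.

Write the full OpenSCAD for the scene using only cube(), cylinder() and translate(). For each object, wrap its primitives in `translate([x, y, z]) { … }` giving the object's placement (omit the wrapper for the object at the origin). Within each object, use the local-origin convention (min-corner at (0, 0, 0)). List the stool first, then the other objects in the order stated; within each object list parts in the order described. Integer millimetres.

translate([0, 0, 388]) cube([328, 250, 26]);
translate([17, 17, 0]) cylinder(h = 388, r = 17);
translate([311, 17, 0]) cylinder(h = 388, r = 17);
translate([17, 233, 0]) cylinder(h = 388, r = 17);
translate([311, 233, 0]) cylinder(h = 388, r = 17);
translate([94, 193, 414]) {
  cube([29, 16, 805]);
  translate([203, 0, 0]) cube([29, 16, 805]);
  translate([29, 0, 0]) cube([174, 16, 29]);
  translate([29, 0, 776]) cube([174, 16, 29]);
}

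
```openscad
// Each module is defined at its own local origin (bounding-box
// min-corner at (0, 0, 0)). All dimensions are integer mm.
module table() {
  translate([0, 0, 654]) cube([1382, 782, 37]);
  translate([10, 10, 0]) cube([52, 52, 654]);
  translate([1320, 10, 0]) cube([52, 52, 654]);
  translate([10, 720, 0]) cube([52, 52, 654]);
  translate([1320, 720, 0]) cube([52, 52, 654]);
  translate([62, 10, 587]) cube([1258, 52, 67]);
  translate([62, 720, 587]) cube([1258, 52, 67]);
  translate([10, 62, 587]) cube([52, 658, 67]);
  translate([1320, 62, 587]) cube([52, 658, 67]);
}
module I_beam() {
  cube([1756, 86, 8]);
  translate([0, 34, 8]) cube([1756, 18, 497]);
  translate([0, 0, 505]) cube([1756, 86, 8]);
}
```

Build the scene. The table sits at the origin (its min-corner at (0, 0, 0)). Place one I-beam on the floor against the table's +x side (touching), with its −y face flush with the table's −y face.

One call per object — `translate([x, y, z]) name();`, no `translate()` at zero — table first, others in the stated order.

table();
translate([1382, 0, 0]) I_beam();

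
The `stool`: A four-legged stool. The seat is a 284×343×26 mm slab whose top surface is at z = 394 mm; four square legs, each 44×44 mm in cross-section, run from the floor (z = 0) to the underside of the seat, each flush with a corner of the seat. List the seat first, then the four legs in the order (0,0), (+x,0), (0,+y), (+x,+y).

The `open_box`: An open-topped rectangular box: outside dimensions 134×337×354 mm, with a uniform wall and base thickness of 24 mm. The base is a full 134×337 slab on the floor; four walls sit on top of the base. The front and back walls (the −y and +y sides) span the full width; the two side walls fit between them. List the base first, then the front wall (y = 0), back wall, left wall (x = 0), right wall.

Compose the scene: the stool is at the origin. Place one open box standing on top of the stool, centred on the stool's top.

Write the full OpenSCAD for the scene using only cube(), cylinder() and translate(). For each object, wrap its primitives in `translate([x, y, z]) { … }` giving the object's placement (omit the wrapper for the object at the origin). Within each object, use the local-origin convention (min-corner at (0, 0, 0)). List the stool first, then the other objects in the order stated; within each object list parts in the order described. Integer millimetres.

translate([0, 0, 368]) cube([284, 343, 26]);
cube([44, 44, 368]);
translate([240, 0, 0]) cube([44, 44, 368]);
translate([0, 299, 0]) cube([44, 44, 368]);
translate([240, 299, 0]) cube([44, 44, 368]);
translate([75, 3, 394]) {
  cube([134, 337, 24]);
  translate([0, 0, 24]) cube([134, 24, 330]);
  translate([0, 313, 24]) cube([134, 24, 330]);
  translate([0, 24, 24]) cube([24, 289, 330]);
  translate([110, 24, 24]) cube([24, 289, 330]);
}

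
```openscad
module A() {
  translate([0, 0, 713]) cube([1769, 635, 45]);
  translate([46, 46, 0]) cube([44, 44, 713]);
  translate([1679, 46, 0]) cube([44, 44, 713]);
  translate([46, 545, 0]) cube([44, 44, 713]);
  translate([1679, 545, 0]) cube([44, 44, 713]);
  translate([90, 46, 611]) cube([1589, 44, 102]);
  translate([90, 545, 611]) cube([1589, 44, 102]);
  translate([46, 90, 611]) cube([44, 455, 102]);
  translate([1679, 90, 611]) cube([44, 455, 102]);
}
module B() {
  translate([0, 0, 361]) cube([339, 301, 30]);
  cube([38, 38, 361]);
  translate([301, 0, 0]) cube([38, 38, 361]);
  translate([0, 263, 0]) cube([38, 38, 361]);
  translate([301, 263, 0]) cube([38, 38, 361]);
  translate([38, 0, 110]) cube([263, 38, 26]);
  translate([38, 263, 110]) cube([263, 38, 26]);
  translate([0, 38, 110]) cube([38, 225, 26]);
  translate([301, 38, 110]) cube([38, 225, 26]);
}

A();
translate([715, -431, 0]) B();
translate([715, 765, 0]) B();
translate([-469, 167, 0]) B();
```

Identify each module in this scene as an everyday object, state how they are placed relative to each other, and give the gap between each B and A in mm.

A is a table. B is a stool. Three stools sit around the table at the −y, +y, −x sides. The gap between each stool and the table is 130 mm.

Each stool's nearest face is 130 mm from the table's bounding box.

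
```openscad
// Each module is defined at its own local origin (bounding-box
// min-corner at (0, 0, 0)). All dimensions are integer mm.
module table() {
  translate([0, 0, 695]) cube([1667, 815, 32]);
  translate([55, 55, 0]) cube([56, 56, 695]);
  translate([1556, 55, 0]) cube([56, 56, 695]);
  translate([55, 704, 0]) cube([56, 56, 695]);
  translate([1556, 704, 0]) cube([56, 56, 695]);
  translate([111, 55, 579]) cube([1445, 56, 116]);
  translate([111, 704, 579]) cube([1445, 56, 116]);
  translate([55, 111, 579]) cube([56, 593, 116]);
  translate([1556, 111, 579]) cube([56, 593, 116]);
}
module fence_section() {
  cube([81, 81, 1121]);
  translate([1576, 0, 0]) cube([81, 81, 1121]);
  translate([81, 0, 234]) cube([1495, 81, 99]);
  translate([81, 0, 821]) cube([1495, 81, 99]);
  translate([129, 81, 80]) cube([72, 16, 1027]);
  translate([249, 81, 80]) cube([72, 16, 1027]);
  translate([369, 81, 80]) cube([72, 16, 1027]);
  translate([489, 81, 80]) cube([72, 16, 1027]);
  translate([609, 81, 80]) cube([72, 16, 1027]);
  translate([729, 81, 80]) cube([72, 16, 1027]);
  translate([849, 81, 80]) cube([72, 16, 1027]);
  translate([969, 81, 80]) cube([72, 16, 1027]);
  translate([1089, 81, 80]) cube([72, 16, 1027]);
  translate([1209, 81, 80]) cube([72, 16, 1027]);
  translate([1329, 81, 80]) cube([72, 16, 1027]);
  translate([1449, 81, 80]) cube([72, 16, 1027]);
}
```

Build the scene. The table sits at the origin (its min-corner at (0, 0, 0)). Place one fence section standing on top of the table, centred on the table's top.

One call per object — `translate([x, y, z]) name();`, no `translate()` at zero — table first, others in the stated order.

table();
translate([5, 359, 727]) fence_section();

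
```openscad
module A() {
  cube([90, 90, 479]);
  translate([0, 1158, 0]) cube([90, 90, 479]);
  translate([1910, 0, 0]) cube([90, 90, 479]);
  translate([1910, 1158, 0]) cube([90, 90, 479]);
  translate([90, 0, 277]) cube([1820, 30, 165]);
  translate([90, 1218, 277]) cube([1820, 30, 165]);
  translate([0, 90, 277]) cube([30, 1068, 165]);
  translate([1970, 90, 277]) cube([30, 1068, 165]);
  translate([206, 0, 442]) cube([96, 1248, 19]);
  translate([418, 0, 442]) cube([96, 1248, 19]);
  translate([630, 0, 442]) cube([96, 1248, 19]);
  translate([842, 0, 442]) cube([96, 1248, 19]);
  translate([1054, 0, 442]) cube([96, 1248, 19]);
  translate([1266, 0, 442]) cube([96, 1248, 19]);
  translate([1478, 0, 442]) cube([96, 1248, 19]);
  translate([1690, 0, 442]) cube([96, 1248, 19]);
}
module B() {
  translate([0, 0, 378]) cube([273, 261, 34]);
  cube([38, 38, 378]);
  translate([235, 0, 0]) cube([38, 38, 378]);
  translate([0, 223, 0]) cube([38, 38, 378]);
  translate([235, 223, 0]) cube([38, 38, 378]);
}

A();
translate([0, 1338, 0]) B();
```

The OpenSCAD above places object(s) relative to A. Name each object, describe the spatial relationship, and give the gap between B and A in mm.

The stool's nearest face is 90 mm from the bed frame's +y face.

A is a bed frame. B is a stool. The stool is on the floor beside the bed frame on its +y side. The gap between the stool and the bed frame is 90 mm.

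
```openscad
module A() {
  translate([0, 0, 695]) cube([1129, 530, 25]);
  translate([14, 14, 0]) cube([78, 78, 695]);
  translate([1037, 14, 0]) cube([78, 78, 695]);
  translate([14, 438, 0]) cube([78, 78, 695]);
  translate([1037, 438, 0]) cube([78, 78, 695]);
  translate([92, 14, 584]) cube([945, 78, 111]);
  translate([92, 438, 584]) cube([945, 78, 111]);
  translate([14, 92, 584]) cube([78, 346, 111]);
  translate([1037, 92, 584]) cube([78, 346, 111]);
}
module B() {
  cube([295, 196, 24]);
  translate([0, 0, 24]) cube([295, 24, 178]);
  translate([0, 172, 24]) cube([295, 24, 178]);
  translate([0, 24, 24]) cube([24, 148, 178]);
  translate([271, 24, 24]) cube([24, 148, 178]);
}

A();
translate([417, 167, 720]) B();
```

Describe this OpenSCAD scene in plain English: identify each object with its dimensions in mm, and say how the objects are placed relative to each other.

A is a table: top 1129 mm (x) × 530 mm (y), 25 mm thick, upper face at z = 720 mm, on four 78×78 mm square legs, each inset 14 mm from the nearest pair of top edges, running from z = 0 to the bottom of the top. Four apron rails, 78 mm thick and 111 mm tall, run between adjacent legs with their top edges flush with the underside of the top and their outer faces flush with the legs' outer faces.

B is an open storage box with external size 295×196×202 mm and wall thickness 24 mm (the base is also 24 mm thick). The base covers the whole footprint; the four walls stand on the base, with the y-facing walls full-width and the x-facing walls fitting between their inner faces.

The open box is on top of the table, centred.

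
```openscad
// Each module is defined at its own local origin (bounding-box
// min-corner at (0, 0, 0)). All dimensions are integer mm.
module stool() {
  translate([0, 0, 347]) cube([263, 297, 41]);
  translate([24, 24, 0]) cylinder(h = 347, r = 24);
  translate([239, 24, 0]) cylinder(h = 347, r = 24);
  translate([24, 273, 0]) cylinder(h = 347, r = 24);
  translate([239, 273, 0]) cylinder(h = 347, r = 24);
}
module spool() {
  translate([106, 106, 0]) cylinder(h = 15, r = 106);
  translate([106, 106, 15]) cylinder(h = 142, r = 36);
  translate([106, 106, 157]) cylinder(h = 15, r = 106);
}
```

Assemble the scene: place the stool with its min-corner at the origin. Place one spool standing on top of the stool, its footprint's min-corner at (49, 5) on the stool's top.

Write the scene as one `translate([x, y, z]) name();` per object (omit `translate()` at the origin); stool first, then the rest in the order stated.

stool();
translate([49, 5, 388]) spool();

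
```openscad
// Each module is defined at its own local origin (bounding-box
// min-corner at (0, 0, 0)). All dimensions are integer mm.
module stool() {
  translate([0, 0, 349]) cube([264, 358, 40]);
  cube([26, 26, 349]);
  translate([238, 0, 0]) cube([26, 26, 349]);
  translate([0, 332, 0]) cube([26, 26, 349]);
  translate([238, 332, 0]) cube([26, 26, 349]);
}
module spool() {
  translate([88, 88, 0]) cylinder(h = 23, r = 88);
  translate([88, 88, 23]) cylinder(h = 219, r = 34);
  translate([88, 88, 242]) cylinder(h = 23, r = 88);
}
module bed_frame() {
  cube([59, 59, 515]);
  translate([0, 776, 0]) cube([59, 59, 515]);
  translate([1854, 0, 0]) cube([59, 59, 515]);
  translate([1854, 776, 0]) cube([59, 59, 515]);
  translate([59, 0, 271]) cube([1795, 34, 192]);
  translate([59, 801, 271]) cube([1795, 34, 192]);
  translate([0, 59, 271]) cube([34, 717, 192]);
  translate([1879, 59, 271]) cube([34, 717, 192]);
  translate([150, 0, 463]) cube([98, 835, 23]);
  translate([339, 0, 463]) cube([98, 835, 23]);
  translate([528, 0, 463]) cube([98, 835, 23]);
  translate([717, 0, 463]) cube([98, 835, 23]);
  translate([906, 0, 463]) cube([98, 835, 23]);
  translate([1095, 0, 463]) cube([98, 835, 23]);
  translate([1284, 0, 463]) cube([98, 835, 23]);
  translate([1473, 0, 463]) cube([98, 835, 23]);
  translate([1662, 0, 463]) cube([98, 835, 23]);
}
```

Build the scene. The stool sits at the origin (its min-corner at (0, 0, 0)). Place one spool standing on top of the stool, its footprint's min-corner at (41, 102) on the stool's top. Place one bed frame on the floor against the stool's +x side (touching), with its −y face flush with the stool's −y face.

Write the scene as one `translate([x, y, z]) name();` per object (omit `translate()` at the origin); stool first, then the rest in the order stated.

stool();
translate([41, 102, 389]) spool();
translate([264, 0, 0]) bed_frame();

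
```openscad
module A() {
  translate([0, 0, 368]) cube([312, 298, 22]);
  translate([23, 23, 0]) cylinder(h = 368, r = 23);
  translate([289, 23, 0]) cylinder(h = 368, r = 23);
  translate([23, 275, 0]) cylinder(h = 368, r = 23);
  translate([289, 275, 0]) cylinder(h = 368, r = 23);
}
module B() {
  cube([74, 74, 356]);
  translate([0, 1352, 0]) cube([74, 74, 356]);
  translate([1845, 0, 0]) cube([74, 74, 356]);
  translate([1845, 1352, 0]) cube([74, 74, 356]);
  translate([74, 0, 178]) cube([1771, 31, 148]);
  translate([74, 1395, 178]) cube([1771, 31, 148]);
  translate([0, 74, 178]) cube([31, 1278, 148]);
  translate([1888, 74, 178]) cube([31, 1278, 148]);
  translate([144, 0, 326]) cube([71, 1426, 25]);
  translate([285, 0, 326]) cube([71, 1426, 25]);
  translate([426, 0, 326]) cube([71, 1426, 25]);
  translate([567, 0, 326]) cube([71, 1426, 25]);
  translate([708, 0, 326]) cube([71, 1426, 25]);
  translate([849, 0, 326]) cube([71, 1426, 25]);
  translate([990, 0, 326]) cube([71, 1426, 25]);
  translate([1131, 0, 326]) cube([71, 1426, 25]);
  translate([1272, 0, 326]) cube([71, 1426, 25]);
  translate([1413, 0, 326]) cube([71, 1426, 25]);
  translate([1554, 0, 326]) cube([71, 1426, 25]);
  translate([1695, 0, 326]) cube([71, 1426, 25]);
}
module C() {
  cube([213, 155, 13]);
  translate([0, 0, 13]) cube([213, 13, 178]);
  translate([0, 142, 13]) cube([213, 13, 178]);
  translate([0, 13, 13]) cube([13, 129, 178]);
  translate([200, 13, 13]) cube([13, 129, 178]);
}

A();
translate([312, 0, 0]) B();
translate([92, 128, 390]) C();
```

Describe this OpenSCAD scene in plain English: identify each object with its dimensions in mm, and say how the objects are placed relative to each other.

A is a four-legged stool. The seat is 312×298 mm, 22 mm thick, top at z = 390 mm. It stands on four round legs, each 46 mm in diameter, from z = 0 to the seat underside, each leg's axis is inset half a diameter from the nearest pair of seat edges (so the leg's bounding box is flush with the corner).

B is a bed frame 1919 mm long (x) by 1426 mm wide (y). Four 74×74 mm corner posts, 356 mm tall, at the corners of the footprint. Four rails of 31 mm thickness and 148 mm height run between adjacent posts with their undersides at z = 178 mm, their outer faces flush with the outside of the frame (the two x-running rails run between the posts' inner faces; the two y-running rails run between the posts' inner faces). 12 slats, each 71 mm wide (x) and 25 mm thick, lie across the top of the two x-running rails, running the full 1426 mm width of the frame in y; the slats are evenly spaced along x between the inner faces of the end posts with equal gaps (rounded down to the nearest mm) at the −x end and between each pair — any rounding remainder accumulates at the +x end.

C is an open storage box with external size 213×155×191 mm and wall thickness 13 mm (the base is also 13 mm thick). The base covers the whole footprint; the four walls stand on the base, with the y-facing walls full-width and the x-facing walls fitting between their inner faces.

The bed frame is against the stool's +x side, with their −y faces flush. The open box is on top of the stool.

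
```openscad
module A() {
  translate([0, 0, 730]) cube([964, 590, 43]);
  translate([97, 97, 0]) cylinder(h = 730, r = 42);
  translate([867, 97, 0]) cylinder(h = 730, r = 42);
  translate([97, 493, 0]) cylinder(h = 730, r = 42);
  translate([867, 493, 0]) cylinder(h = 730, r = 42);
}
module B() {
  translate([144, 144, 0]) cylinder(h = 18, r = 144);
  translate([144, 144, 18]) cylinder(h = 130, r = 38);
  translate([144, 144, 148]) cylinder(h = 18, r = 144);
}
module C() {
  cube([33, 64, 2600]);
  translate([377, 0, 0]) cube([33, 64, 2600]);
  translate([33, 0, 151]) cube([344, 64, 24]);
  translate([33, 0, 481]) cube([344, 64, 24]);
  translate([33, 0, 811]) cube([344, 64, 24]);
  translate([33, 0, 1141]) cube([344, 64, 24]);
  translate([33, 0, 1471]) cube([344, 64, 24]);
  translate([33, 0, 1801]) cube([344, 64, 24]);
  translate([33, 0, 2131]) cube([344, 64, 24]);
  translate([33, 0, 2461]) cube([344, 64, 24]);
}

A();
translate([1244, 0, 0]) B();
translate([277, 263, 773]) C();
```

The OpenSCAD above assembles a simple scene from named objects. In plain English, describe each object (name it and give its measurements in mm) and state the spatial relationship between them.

A is a rectangular dining table. The top is 964×590×43 mm with its upper surface at z = 773 mm. It stands on four round legs of 84 mm diameter, each leg's bounding box inset 55 mm from the nearest pair of top edges, running from the floor to the underside of the top.

B is a spool: two coaxial disc flanges of radius 144 mm and thickness 18 mm, joined by a core cylinder of radius 38 mm and height 130 mm. The lower flange rests on z = 0 and the three cylinders share a vertical axis.

C is a wooden ladder with two side rails of 33×64 mm section and 2600 mm height, set 410 mm apart overall. Between them run 8 rectangular rungs (64 mm deep, 24 mm thick), front faces flush with the rails' −y face. The bottom of the first rung is 151 mm above the floor and each subsequent rung is 330 mm higher than the one below.

The spool is on the floor beside the table on its +x side. The ladder is on top of the table, centred.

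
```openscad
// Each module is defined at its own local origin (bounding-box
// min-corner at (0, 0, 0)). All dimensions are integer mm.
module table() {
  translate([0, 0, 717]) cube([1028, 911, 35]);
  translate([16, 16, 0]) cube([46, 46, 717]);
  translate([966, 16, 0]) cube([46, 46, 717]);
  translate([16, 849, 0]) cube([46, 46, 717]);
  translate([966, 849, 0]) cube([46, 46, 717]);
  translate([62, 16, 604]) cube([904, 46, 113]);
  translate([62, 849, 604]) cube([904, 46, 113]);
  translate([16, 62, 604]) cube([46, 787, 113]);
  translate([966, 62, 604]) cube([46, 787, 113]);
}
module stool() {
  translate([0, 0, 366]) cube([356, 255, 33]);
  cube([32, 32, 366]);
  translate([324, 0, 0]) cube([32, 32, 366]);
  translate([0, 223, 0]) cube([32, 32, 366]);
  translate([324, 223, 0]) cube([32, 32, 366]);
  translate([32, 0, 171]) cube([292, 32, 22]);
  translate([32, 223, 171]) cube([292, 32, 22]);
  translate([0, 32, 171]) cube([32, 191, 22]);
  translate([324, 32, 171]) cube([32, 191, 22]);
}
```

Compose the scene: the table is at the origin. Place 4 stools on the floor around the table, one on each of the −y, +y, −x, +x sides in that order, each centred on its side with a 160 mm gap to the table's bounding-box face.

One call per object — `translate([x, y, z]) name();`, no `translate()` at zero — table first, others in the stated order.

table();
translate([336, -415, 0]) stool();
translate([336, 1071, 0]) stool();
translate([-516, 328, 0]) stool();
translate([1188, 328, 0]) stool();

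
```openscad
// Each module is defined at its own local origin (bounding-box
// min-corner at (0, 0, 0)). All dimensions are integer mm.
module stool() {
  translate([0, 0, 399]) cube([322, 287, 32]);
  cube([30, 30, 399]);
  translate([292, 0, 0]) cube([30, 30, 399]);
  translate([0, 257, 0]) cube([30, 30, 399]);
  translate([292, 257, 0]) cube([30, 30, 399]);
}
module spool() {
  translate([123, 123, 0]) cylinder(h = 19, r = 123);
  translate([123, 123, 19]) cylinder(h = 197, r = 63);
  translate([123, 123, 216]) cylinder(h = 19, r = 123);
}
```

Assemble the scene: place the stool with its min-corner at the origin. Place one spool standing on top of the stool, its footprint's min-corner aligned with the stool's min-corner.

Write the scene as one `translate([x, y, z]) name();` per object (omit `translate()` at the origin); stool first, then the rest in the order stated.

stool();
translate([0, 0, 431]) spool();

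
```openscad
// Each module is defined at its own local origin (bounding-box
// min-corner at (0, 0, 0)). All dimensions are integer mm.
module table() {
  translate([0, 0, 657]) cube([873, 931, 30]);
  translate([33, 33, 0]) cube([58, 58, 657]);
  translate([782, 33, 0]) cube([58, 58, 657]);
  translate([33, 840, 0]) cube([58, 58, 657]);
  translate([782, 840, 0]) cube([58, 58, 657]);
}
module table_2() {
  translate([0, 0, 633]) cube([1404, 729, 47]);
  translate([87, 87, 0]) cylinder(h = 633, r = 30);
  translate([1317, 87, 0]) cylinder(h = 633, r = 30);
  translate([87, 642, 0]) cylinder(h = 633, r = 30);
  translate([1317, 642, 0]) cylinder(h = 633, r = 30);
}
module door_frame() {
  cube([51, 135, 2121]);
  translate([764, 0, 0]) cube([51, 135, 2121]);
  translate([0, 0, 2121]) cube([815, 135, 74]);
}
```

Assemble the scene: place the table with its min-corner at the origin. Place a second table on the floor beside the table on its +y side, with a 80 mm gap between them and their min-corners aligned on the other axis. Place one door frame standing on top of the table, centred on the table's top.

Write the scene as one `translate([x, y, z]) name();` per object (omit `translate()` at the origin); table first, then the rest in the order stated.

table();
translate([0, 1011, 0]) table_2();
translate([29, 398, 687]) door_frame();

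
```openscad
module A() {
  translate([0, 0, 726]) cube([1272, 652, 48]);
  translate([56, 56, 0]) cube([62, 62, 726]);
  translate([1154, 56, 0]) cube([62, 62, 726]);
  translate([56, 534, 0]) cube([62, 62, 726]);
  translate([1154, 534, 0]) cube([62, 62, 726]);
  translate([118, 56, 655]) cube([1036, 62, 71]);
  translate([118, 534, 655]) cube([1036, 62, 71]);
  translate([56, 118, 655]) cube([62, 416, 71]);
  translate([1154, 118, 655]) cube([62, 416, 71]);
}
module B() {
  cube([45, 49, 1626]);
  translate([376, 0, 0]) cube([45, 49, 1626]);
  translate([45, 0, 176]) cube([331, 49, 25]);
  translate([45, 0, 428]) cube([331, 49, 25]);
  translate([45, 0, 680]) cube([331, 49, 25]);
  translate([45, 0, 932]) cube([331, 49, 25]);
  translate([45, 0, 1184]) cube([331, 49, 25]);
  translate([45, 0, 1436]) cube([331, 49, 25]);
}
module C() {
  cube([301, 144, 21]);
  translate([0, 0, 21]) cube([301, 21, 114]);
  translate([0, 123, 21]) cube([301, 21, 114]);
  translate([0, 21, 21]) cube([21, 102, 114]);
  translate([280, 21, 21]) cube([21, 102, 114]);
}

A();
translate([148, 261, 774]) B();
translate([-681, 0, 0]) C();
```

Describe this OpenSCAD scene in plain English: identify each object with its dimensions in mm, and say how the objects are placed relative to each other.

A is a rectangular dining table. The top is 1272×652×48 mm with its upper surface at z = 774 mm. It stands on four 62×62 mm square legs, each inset 56 mm from the nearest pair of top edges, running from the floor to the underside of the top. Four apron rails, 62 mm thick and 71 mm tall, run between adjacent legs with their top edges flush with the underside of the top and their outer faces flush with the legs' outer faces.

B is a wooden ladder with two side rails of 45×49 mm section and 1626 mm height, set 421 mm apart overall. Between them run 6 rectangular rungs (49 mm deep, 25 mm thick), front faces flush with the rails' −y face. The bottom of the first rung is 176 mm above the floor and each subsequent rung is 252 mm higher than the one below.

C is an open-topped rectangular box: outside dimensions 301×144×135 mm, with a uniform wall and base thickness of 21 mm. The base is a full 301×144 slab on the floor; four walls sit on top of the base. The front and back walls (the −y and +y sides) span the full width; the two side walls fit between them.

The ladder is on top of the table. The open box is on the floor beside the table on its −x side.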